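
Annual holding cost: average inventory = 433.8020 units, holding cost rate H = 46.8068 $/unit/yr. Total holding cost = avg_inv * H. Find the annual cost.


Cost = 433.8020 * 46.8068 = 20304.8835

20304.8835 $/yr


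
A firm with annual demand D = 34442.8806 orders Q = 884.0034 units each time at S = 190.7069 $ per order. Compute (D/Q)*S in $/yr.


Number of orders = D/Q = 38.9624
Cost = 38.9624 * 190.7069 = 7430.3956

7430.3956 $/yr


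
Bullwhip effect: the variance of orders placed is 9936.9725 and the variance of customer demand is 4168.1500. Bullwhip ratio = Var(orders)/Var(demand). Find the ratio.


BW = 9936.9725 / 4168.1500 = 2.3840

2.3840


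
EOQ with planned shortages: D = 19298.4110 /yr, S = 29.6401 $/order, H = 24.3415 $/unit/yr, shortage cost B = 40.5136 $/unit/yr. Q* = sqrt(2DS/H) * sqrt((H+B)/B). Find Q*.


sqrt(2DS/H) = 216.7913
sqrt((H+B)/B) = 1.2652
Q* = 216.7913 * 1.2652 = 274.2923

274.2923 units


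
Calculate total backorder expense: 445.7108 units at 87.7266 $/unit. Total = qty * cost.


Total = 445.7108 * 87.7266 = 39100.6931

39100.6931 $


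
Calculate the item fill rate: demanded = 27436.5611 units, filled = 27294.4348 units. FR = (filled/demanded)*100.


FR = 27294.4348 / 27436.5611 * 100 = 99.4820

99.4820%


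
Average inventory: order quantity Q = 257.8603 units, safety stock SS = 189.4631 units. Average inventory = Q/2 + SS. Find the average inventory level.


Q/2 = 128.9301
Avg = 128.9301 + 189.4631 = 318.3932

318.3932 units


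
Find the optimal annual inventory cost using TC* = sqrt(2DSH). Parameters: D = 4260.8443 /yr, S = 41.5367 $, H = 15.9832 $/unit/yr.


2*D*S*H = 5657458.5905
TC* = sqrt(5657458.5905) = 2378.5413

2378.5413 $/yr


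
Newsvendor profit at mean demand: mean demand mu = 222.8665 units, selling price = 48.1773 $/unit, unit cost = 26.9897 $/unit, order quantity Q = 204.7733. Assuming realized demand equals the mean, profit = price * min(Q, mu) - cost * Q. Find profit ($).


Sales at mu = min(204.7733, 222.8665) = 204.7733
Revenue = 48.1773 * 204.7733 = 9865.4247
Total cost = 26.9897 * 204.7733 = 5526.7699
Profit = 9865.4247 - 5526.7699 = 4338.6548

4338.6548 $


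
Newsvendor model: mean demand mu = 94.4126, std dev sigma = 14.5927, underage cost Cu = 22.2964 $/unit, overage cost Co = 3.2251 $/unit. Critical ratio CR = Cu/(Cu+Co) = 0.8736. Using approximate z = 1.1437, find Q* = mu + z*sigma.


CR = Cu/(Cu+Co) = 22.2964/(22.2964+3.2251) = 0.8736
z = 1.1437
Q* = 94.4126 + 1.1437 * 14.5927 = 111.1023

111.1023 units


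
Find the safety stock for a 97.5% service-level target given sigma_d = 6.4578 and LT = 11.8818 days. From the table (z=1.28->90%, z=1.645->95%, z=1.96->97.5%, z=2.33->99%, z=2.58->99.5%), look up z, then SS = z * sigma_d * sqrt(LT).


From the table, SL = 97.5% corresponds to z = 1.96
sqrt(LT) = sqrt(11.8818) = 3.4470
SS = 1.96 * 6.4578 * 3.4470 = 43.6297

43.6297 units


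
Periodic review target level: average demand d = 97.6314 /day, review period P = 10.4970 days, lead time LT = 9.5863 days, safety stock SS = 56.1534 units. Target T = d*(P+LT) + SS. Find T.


P + LT = 20.0833
d*(P+LT) = 97.6314 * 20.0833 = 1960.7607
T = 1960.7607 + 56.1534 = 2016.9141

2016.9141 units


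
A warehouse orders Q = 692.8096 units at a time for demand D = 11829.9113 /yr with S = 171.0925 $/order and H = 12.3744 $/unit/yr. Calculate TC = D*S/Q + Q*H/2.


Ordering cost = D*S/Q = 2921.4507
Holding cost = Q*H/2 = 4286.5516
TC = 2921.4507 + 4286.5516 = 7208.0023

7208.0023 $/yr


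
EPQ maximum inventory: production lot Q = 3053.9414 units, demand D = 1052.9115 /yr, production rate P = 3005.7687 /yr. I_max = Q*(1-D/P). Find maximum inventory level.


D/P = 0.3503
1 - D/P = 0.6497
I_max = 3053.9414 * 0.6497 = 1984.1552

1984.1552 units


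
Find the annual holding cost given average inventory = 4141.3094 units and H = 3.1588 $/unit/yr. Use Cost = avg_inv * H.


Cost = 4141.3094 * 3.1588 = 13081.5681

13081.5681 $/yr


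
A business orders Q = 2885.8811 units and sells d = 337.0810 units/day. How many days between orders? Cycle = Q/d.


Cycle = 2885.8811 / 337.0810 = 8.5614

8.5614 days


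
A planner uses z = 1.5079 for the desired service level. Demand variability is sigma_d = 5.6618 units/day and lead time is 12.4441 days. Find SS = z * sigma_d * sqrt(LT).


sqrt(LT) = sqrt(12.4441) = 3.5276
SS = 1.5079 * 5.6618 * 3.5276 = 30.1168

30.1168 units


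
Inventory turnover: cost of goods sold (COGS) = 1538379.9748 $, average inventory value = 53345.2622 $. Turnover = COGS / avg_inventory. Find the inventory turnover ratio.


Turnover = 1538379.9748 / 53345.2622 = 28.8382

28.8382


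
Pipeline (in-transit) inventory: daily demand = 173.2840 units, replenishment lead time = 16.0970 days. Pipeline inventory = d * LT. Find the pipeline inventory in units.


Pipeline = 173.2840 * 16.0970 = 2789.3525

2789.3525 units


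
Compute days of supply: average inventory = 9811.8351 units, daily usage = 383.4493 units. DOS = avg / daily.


DOS = 9811.8351 / 383.4493 = 25.5884

25.5884 days


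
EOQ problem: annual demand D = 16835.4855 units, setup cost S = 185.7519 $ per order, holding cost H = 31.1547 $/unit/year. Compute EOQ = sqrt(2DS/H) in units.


2*D*S = 2 * 16835.4855 * 185.7519 = 6254446.8381
2*D*S/H = 200754.5198
EOQ = sqrt(200754.5198) = 448.0564

448.0564 units


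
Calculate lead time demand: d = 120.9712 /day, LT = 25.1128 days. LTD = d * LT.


LTD = 120.9712 * 25.1128 = 3037.9256

3037.9256 units


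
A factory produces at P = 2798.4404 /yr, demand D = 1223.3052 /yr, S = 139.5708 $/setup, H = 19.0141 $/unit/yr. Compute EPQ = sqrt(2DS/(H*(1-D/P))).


1 - D/P = 1 - 0.4371 = 0.5629
H*(1-D/P) = 10.7023
2DS = 341475.3708
EPQ = sqrt(31906.6962) = 178.6245

178.6245 units


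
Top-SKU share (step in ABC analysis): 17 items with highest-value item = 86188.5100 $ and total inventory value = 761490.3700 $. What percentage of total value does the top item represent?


Top item = 86188.5100
Total = 761490.3700
Percentage = 86188.5100 / 761490.3700 * 100 = 11.3184

11.3184%


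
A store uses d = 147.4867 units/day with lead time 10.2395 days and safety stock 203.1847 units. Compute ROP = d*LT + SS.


d*LT = 147.4867 * 10.2395 = 1510.1901
ROP = 1510.1901 + 203.1847 = 1713.3748

1713.3748 units


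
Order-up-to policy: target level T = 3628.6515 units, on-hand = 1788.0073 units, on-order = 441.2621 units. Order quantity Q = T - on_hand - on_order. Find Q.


Inventory position = OH + OO = 1788.0073 + 441.2621 = 2229.2694
Q = 3628.6515 - 2229.2694 = 1399.3821

1399.3821 units


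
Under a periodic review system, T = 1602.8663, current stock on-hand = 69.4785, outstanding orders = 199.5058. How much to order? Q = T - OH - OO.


Inventory position = OH + OO = 69.4785 + 199.5058 = 268.9843
Q = 1602.8663 - 268.9843 = 1333.8820

1333.8820 units


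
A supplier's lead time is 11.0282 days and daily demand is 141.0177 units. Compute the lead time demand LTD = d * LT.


LTD = 141.0177 * 11.0282 = 1555.1714

1555.1714 units


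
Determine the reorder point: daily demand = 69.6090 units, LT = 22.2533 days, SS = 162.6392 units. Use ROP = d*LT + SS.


d*LT = 69.6090 * 22.2533 = 1549.0300
ROP = 1549.0300 + 162.6392 = 1711.6692

1711.6692 units


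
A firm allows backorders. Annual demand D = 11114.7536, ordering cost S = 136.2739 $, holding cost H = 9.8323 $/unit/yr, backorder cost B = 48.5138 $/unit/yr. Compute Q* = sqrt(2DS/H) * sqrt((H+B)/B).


sqrt(2DS/H) = 555.0648
sqrt((H+B)/B) = 1.0967
Q* = 555.0648 * 1.0967 = 608.7192

608.7192 units


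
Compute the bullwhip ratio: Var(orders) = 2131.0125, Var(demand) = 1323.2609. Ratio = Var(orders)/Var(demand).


BW = 2131.0125 / 1323.2609 = 1.6104

1.6104


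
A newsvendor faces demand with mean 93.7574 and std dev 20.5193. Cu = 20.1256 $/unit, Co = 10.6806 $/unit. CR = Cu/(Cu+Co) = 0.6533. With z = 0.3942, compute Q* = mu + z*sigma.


CR = Cu/(Cu+Co) = 20.1256/(20.1256+10.6806) = 0.6533
z = 0.3942
Q* = 93.7574 + 0.3942 * 20.5193 = 101.8461

101.8461 units


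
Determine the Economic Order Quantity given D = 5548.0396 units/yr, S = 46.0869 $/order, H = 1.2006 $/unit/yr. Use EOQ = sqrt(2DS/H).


2*D*S = 2 * 5548.0396 * 46.0869 = 511383.8925
2*D*S/H = 425940.2736
EOQ = sqrt(425940.2736) = 652.6410

652.6410 units


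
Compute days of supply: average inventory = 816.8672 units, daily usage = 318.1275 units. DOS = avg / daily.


DOS = 816.8672 / 318.1275 = 2.5677

2.5677 days


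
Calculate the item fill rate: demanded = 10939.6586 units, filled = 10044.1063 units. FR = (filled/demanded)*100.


FR = 10044.1063 / 10939.6586 * 100 = 91.8137

91.8137%


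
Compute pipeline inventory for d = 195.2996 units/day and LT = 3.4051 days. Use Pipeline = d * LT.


Pipeline = 195.2996 * 3.4051 = 665.0147

665.0147 units


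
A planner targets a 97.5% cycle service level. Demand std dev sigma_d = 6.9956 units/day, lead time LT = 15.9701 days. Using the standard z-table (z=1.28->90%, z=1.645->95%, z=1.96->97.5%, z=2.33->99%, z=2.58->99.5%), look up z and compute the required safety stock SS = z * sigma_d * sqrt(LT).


From the table, SL = 97.5% corresponds to z = 1.96
sqrt(LT) = sqrt(15.9701) = 3.9963
SS = 1.96 * 6.9956 * 3.9963 = 54.7942

54.7942 units


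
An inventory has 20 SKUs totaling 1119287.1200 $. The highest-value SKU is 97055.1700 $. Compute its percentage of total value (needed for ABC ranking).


Top item = 97055.1700
Total = 1119287.1200
Percentage = 97055.1700 / 1119287.1200 * 100 = 8.6712

8.6712%


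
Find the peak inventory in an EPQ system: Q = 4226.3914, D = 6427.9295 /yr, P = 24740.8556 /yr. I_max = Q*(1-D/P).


D/P = 0.2598
1 - D/P = 0.7402
I_max = 4226.3914 * 0.7402 = 3128.3313

3128.3313 units


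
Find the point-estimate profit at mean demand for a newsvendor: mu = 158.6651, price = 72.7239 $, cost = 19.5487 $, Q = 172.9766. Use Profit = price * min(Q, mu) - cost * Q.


Sales at mu = min(172.9766, 158.6651) = 158.6651
Revenue = 72.7239 * 158.6651 = 11538.7449
Total cost = 19.5487 * 172.9766 = 3381.4677
Profit = 11538.7449 - 3381.4677 = 8157.2772

8157.2772 $


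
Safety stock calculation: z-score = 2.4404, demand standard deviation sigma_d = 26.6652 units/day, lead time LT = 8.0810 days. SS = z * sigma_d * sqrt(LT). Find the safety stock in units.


sqrt(LT) = sqrt(8.0810) = 2.8427
SS = 2.4404 * 26.6652 * 2.8427 = 184.9858

184.9858 units


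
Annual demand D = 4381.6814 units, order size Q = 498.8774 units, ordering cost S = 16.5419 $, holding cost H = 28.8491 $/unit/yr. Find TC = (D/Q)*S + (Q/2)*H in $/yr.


Ordering cost = D*S/Q = 145.2889
Holding cost = Q*H/2 = 7196.0820
TC = 145.2889 + 7196.0820 = 7341.3709

7341.3709 $/yr


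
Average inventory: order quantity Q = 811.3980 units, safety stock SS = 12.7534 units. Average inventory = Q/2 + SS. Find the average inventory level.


Q/2 = 405.6990
Avg = 405.6990 + 12.7534 = 418.4524

418.4524 units


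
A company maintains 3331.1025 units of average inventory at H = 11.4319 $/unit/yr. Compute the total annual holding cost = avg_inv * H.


Cost = 3331.1025 * 11.4319 = 38080.8307

38080.8307 $/yr


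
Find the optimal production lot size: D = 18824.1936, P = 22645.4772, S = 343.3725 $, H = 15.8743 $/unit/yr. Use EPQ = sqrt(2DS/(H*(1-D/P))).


1 - D/P = 1 - 0.8313 = 0.1687
H*(1-D/P) = 2.6787
2DS = 12927420.8338
EPQ = sqrt(4826024.3600) = 2196.8214

2196.8214 units


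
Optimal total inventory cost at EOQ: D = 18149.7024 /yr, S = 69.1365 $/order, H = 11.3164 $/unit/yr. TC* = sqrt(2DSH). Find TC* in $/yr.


2*D*S*H = 28399793.6058
TC* = sqrt(28399793.6058) = 5329.1457

5329.1457 $/yr


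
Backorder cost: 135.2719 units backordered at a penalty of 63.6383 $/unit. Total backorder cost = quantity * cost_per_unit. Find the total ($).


Total = 135.2719 * 63.6383 = 8608.4738

8608.4738 $


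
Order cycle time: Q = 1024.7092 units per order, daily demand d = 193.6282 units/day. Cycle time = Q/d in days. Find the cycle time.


Cycle = 1024.7092 / 193.6282 = 5.2921

5.2921 days


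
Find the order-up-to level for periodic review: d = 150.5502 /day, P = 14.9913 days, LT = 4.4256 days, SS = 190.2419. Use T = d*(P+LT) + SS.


P + LT = 19.4169
d*(P+LT) = 150.5502 * 19.4169 = 2923.2182
T = 2923.2182 + 190.2419 = 3113.4601

3113.4601 units


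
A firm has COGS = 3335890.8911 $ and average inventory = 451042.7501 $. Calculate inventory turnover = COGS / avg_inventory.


Turnover = 3335890.8911 / 451042.7501 = 7.3960

7.3960


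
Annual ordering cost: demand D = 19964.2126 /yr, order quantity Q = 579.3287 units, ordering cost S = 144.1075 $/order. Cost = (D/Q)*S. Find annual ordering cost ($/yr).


Number of orders = D/Q = 34.4609
Cost = 34.4609 * 144.1075 = 4966.0802

4966.0802 $/yr


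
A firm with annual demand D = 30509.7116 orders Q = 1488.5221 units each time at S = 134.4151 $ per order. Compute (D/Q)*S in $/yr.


Number of orders = D/Q = 20.4966
Cost = 20.4966 * 134.4151 = 2755.0588

2755.0588 $/yr


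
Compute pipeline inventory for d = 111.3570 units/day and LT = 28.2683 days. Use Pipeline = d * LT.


Pipeline = 111.3570 * 28.2683 = 3147.8731

3147.8731 units


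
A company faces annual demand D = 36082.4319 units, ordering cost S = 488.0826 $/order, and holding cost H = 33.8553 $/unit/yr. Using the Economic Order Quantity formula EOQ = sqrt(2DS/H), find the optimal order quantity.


2*D*S = 2 * 36082.4319 * 488.0826 = 35222414.3521
2*D*S/H = 1040381.1029
EOQ = sqrt(1040381.1029) = 1019.9907

1019.9907 units


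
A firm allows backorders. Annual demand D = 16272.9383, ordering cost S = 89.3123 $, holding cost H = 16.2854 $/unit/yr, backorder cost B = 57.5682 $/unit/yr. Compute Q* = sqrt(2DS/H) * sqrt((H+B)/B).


sqrt(2DS/H) = 422.4783
sqrt((H+B)/B) = 1.1326
Q* = 422.4783 * 1.1326 = 478.5187

478.5187 units


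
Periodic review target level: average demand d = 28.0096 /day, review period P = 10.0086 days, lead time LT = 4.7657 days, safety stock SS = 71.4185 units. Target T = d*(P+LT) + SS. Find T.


P + LT = 14.7743
d*(P+LT) = 28.0096 * 14.7743 = 413.8222
T = 413.8222 + 71.4185 = 485.2407

485.2407 units


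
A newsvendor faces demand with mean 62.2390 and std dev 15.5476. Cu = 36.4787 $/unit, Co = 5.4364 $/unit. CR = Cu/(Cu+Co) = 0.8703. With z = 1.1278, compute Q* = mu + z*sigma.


CR = Cu/(Cu+Co) = 36.4787/(36.4787+5.4364) = 0.8703
z = 1.1278
Q* = 62.2390 + 1.1278 * 15.5476 = 79.7736

79.7736 units


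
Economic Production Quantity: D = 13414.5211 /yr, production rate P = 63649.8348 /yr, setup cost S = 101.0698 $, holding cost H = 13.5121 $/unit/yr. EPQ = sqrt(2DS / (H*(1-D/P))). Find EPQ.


1 - D/P = 1 - 0.2108 = 0.7892
H*(1-D/P) = 10.6644
2DS = 2711605.9293
EPQ = sqrt(254268.1050) = 504.2500

504.2500 units


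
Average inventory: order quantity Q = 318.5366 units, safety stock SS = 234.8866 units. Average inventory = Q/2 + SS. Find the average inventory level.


Q/2 = 159.2683
Avg = 159.2683 + 234.8866 = 394.1549

394.1549 units


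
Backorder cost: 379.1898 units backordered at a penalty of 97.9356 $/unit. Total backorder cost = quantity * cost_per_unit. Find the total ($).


Total = 379.1898 * 97.9356 = 37136.1806

37136.1806 $


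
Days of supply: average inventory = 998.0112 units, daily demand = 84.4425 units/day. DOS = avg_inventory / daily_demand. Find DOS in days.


DOS = 998.0112 / 84.4425 = 11.8188

11.8188 days


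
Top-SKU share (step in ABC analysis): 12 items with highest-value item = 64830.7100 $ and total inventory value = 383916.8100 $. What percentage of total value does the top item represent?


Top item = 64830.7100
Total = 383916.8100
Percentage = 64830.7100 / 383916.8100 * 100 = 16.8867

16.8867%


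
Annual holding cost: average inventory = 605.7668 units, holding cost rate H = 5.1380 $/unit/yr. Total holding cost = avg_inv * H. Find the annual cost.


Cost = 605.7668 * 5.1380 = 3112.4298

3112.4298 $/yr


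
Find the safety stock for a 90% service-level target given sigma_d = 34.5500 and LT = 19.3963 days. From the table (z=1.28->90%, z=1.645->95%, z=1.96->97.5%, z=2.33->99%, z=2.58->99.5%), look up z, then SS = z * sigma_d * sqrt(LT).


From the table, SL = 90% corresponds to z = 1.28
sqrt(LT) = sqrt(19.3963) = 4.4041
SS = 1.28 * 34.5500 * 4.4041 = 194.7679

194.7679 units


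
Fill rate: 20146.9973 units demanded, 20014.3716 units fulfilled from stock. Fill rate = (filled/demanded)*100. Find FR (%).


FR = 20014.3716 / 20146.9973 * 100 = 99.3417

99.3417%


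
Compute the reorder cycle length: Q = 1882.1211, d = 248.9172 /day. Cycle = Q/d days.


Cycle = 1882.1211 / 248.9172 = 7.5612

7.5612 days


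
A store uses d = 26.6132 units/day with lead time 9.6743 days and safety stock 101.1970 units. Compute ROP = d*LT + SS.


d*LT = 26.6132 * 9.6743 = 257.4641
ROP = 257.4641 + 101.1970 = 358.6611

358.6611 units


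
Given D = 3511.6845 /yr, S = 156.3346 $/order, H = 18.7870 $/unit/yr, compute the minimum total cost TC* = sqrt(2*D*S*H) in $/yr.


2*D*S*H = 20628043.0228
TC* = sqrt(20628043.0228) = 4541.8105

4541.8105 $/yr


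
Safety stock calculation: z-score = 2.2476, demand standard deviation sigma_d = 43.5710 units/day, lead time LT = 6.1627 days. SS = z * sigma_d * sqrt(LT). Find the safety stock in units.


sqrt(LT) = sqrt(6.1627) = 2.4825
SS = 2.2476 * 43.5710 * 2.4825 = 243.1096

243.1096 units


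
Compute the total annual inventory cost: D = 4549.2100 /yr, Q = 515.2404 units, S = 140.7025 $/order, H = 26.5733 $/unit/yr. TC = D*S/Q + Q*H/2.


Ordering cost = D*S/Q = 1242.3040
Holding cost = Q*H/2 = 6845.8189
TC = 1242.3040 + 6845.8189 = 8088.1229

8088.1229 $/yr


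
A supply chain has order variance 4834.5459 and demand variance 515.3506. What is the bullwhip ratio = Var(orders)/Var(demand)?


BW = 4834.5459 / 515.3506 = 9.3811

9.3811


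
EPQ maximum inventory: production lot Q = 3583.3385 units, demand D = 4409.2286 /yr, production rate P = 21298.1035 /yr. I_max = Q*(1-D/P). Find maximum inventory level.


D/P = 0.2070
1 - D/P = 0.7930
I_max = 3583.3385 * 0.7930 = 2841.4997

2841.4997 units


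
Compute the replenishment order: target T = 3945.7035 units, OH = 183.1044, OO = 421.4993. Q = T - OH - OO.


Inventory position = OH + OO = 183.1044 + 421.4993 = 604.6037
Q = 3945.7035 - 604.6037 = 3341.0998

3341.0998 units


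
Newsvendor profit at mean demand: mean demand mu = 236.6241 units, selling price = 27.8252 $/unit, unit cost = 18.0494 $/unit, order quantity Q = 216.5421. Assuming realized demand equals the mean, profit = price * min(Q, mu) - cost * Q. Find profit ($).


Sales at mu = min(216.5421, 236.6241) = 216.5421
Revenue = 27.8252 * 216.5421 = 6025.3272
Total cost = 18.0494 * 216.5421 = 3908.4550
Profit = 6025.3272 - 3908.4550 = 2116.8723

2116.8723 $


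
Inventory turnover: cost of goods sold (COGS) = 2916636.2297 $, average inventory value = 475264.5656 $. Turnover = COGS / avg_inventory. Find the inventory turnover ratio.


Turnover = 2916636.2297 / 475264.5656 = 6.1369

6.1369


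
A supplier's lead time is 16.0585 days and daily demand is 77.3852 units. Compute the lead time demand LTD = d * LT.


LTD = 77.3852 * 16.0585 = 1242.6902

1242.6902 units


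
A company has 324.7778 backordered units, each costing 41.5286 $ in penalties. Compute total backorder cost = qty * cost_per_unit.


Total = 324.7778 * 41.5286 = 13487.5673

13487.5673 $


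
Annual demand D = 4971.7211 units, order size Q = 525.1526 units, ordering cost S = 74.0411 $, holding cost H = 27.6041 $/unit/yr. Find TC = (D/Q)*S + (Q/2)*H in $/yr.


Ordering cost = D*S/Q = 700.9614
Holding cost = Q*H/2 = 7248.1824
TC = 700.9614 + 7248.1824 = 7949.1438

7949.1438 $/yr


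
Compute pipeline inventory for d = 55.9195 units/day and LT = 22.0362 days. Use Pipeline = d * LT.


Pipeline = 55.9195 * 22.0362 = 1232.2533

1232.2533 units


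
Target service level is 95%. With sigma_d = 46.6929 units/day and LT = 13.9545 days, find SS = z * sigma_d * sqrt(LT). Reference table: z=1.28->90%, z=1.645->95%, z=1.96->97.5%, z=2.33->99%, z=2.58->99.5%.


From the table, SL = 95% corresponds to z = 1.645
sqrt(LT) = sqrt(13.9545) = 3.7356
SS = 1.645 * 46.6929 * 3.7356 = 286.9286

286.9286 units


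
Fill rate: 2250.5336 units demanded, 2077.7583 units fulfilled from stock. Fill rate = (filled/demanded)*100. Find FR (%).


FR = 2077.7583 / 2250.5336 * 100 = 92.3229

92.3229%


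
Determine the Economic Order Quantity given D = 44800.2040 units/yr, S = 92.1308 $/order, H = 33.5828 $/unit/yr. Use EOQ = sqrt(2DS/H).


2*D*S = 2 * 44800.2040 * 92.1308 = 8254957.2694
2*D*S/H = 245809.0829
EOQ = sqrt(245809.0829) = 495.7914

495.7914 units


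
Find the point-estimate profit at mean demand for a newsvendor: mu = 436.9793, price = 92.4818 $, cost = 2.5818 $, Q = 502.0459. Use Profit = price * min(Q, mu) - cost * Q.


Sales at mu = min(502.0459, 436.9793) = 436.9793
Revenue = 92.4818 * 436.9793 = 40412.6322
Total cost = 2.5818 * 502.0459 = 1296.1821
Profit = 40412.6322 - 1296.1821 = 39116.4501

39116.4501 $


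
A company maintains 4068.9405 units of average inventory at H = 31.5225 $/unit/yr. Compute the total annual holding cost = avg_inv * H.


Cost = 4068.9405 * 31.5225 = 128263.1769

128263.1769 $/yr


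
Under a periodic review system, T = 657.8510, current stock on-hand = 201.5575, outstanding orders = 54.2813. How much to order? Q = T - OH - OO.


Inventory position = OH + OO = 201.5575 + 54.2813 = 255.8388
Q = 657.8510 - 255.8388 = 402.0122

402.0122 units


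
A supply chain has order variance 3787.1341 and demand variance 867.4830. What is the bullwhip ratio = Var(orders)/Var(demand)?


BW = 3787.1341 / 867.4830 = 4.3657

4.3657


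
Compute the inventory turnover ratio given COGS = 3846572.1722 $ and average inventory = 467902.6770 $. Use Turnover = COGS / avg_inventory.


Turnover = 3846572.1722 / 467902.6770 = 8.2209

8.2209


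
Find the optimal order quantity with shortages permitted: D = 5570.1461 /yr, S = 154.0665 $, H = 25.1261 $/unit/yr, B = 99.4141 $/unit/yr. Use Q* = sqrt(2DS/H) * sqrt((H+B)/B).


sqrt(2DS/H) = 261.3604
sqrt((H+B)/B) = 1.1193
Q* = 261.3604 * 1.1193 = 292.5302

292.5302 units


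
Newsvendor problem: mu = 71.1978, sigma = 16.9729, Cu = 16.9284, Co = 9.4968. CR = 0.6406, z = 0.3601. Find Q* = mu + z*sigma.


CR = Cu/(Cu+Co) = 16.9284/(16.9284+9.4968) = 0.6406
z = 0.3601
Q* = 71.1978 + 0.3601 * 16.9729 = 77.3097

77.3097 units


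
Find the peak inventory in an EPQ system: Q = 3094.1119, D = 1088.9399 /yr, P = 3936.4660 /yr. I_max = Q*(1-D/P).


D/P = 0.2766
1 - D/P = 0.7234
I_max = 3094.1119 * 0.7234 = 2238.1914

2238.1914 units


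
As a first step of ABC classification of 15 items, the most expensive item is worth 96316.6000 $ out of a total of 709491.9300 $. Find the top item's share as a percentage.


Top item = 96316.6000
Total = 709491.9300
Percentage = 96316.6000 / 709491.9300 * 100 = 13.5754

13.5754%


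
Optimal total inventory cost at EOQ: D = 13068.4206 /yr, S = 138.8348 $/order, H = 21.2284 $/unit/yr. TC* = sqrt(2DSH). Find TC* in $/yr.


2*D*S*H = 77031561.3261
TC* = sqrt(77031561.3261) = 8776.7626

8776.7626 $/yr


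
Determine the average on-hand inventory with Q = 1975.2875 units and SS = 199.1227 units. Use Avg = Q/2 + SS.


Q/2 = 987.6437
Avg = 987.6437 + 199.1227 = 1186.7665

1186.7665 units


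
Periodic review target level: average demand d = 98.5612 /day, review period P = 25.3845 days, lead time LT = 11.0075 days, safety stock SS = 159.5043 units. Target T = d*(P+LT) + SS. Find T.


P + LT = 36.3920
d*(P+LT) = 98.5612 * 36.3920 = 3586.8392
T = 3586.8392 + 159.5043 = 3746.3435

3746.3435 units


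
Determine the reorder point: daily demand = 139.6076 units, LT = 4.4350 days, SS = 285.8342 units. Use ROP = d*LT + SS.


d*LT = 139.6076 * 4.4350 = 619.1597
ROP = 619.1597 + 285.8342 = 904.9939

904.9939 units


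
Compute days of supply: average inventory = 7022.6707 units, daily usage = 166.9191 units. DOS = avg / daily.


DOS = 7022.6707 / 166.9191 = 42.0723

42.0723 days


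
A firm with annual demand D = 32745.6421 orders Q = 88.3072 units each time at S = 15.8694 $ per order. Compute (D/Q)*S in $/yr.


Number of orders = D/Q = 370.8151
Cost = 370.8151 * 15.8694 = 5884.6130

5884.6130 $/yr


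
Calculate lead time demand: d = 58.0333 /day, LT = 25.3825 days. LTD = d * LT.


LTD = 58.0333 * 25.3825 = 1473.0302

1473.0302 units


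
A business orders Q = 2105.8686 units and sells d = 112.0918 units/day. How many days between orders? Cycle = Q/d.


Cycle = 2105.8686 / 112.0918 = 18.7870

18.7870 days


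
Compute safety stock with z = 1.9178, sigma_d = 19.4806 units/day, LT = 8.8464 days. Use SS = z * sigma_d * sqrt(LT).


sqrt(LT) = sqrt(8.8464) = 2.9743
SS = 1.9178 * 19.4806 * 2.9743 = 111.1192

111.1192 units


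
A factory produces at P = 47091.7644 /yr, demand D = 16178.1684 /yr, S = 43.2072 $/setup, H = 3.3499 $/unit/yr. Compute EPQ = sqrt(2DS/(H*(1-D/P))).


1 - D/P = 1 - 0.3435 = 0.6565
H*(1-D/P) = 2.1991
2DS = 1398026.7154
EPQ = sqrt(635739.3058) = 797.3326

797.3326 units


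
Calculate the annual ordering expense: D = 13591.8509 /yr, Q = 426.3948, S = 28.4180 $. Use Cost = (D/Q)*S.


Number of orders = D/Q = 31.8762
Cost = 31.8762 * 28.4180 = 905.8582

905.8582 $/yr


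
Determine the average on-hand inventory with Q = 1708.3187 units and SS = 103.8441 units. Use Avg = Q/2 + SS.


Q/2 = 854.1594
Avg = 854.1594 + 103.8441 = 958.0035

958.0035 units


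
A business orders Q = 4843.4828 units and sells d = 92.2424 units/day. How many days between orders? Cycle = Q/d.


Cycle = 4843.4828 / 92.2424 = 52.5082

52.5082 days


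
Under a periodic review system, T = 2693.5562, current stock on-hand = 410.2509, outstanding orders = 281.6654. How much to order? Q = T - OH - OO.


Inventory position = OH + OO = 410.2509 + 281.6654 = 691.9163
Q = 2693.5562 - 691.9163 = 2001.6399

2001.6399 units


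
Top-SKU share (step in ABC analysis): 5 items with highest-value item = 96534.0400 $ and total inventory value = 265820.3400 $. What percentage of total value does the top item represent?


Top item = 96534.0400
Total = 265820.3400
Percentage = 96534.0400 / 265820.3400 * 100 = 36.3155

36.3155%


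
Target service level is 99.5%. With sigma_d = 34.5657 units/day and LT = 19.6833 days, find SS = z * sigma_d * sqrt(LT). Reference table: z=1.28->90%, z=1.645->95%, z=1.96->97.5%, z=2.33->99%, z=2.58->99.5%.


From the table, SL = 99.5% corresponds to z = 2.58
sqrt(LT) = sqrt(19.6833) = 4.4366
SS = 2.58 * 34.5657 * 4.4366 = 395.6526

395.6526 units


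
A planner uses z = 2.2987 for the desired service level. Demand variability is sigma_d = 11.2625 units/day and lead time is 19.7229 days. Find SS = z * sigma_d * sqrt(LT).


sqrt(LT) = sqrt(19.7229) = 4.4410
SS = 2.2987 * 11.2625 * 4.4410 = 114.9748

114.9748 units


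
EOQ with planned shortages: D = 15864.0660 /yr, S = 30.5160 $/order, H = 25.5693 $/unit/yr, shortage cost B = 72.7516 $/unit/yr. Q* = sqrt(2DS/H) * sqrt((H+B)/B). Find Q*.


sqrt(2DS/H) = 194.5927
sqrt((H+B)/B) = 1.1625
Q* = 194.5927 * 1.1625 = 226.2186

226.2186 units


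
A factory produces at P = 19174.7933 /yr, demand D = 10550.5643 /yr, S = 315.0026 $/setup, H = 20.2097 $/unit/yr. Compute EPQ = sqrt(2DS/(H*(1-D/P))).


1 - D/P = 1 - 0.5502 = 0.4498
H*(1-D/P) = 9.0897
2DS = 6646910.3719
EPQ = sqrt(731257.5569) = 855.1360

855.1360 units


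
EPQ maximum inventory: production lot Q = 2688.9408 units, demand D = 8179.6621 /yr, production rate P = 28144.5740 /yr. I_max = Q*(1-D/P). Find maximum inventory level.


D/P = 0.2906
1 - D/P = 0.7094
I_max = 2688.9408 * 0.7094 = 1907.4535

1907.4535 units


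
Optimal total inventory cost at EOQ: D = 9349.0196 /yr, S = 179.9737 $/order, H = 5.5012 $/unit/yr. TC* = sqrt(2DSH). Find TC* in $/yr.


2*D*S*H = 18512392.3230
TC* = sqrt(18512392.3230) = 4302.6030

4302.6030 $/yr


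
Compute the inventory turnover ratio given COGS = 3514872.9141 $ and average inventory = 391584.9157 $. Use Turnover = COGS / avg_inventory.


Turnover = 3514872.9141 / 391584.9157 = 8.9760

8.9760


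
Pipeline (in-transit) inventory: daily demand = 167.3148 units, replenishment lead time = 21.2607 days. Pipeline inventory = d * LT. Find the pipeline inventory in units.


Pipeline = 167.3148 * 21.2607 = 3557.2298

3557.2298 units


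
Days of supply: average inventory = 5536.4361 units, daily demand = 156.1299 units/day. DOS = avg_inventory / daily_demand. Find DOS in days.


DOS = 5536.4361 / 156.1299 = 35.4604

35.4604 days


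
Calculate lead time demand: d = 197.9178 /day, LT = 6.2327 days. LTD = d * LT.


LTD = 197.9178 * 6.2327 = 1233.5623

1233.5623 units


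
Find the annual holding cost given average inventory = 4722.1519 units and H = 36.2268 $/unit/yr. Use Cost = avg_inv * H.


Cost = 4722.1519 * 36.2268 = 171068.4525

171068.4525 $/yr


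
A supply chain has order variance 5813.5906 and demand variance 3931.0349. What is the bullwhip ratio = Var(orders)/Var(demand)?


BW = 5813.5906 / 3931.0349 = 1.4789

1.4789


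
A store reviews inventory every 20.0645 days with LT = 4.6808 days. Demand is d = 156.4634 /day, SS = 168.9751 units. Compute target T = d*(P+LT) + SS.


P + LT = 24.7453
d*(P+LT) = 156.4634 * 24.7453 = 3871.7338
T = 3871.7338 + 168.9751 = 4040.7089

4040.7089 units


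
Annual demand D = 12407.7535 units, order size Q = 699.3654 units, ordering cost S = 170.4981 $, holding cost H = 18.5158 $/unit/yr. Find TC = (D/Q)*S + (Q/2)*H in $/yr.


Ordering cost = D*S/Q = 3024.8828
Holding cost = Q*H/2 = 6474.6549
TC = 3024.8828 + 6474.6549 = 9499.5378

9499.5378 $/yr


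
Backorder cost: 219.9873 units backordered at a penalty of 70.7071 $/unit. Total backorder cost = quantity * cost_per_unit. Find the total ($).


Total = 219.9873 * 70.7071 = 15554.6640

15554.6640 $


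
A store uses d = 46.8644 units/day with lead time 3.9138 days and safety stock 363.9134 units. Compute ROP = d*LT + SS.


d*LT = 46.8644 * 3.9138 = 183.4179
ROP = 183.4179 + 363.9134 = 547.3313

547.3313 units


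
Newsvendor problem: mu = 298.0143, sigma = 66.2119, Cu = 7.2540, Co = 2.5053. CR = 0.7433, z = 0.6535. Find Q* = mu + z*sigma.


CR = Cu/(Cu+Co) = 7.2540/(7.2540+2.5053) = 0.7433
z = 0.6535
Q* = 298.0143 + 0.6535 * 66.2119 = 341.2838

341.2838 units


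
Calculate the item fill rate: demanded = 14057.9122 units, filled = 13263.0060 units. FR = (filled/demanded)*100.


FR = 13263.0060 / 14057.9122 * 100 = 94.3455

94.3455%


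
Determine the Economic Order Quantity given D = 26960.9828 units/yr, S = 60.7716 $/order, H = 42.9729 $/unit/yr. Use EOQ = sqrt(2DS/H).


2*D*S = 2 * 26960.9828 * 60.7716 = 3276924.1247
2*D*S/H = 76255.5965
EOQ = sqrt(76255.5965) = 276.1442

276.1442 units


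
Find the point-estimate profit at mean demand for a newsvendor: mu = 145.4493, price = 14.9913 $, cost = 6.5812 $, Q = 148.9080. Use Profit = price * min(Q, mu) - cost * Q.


Sales at mu = min(148.9080, 145.4493) = 145.4493
Revenue = 14.9913 * 145.4493 = 2180.4741
Total cost = 6.5812 * 148.9080 = 979.9933
Profit = 2180.4741 - 979.9933 = 1200.4808

1200.4808 $


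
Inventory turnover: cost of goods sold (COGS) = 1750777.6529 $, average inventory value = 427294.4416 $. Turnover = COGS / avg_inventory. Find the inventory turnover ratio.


Turnover = 1750777.6529 / 427294.4416 = 4.0974

4.0974


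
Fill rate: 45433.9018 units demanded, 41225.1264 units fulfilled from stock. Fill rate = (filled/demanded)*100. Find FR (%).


FR = 41225.1264 / 45433.9018 * 100 = 90.7365

90.7365%


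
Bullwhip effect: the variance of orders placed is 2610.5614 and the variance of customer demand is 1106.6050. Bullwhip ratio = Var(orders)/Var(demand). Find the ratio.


BW = 2610.5614 / 1106.6050 = 2.3591

2.3591


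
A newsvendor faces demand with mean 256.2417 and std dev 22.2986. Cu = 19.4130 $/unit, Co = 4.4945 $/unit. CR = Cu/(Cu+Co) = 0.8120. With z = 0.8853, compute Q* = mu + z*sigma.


CR = Cu/(Cu+Co) = 19.4130/(19.4130+4.4945) = 0.8120
z = 0.8853
Q* = 256.2417 + 0.8853 * 22.2986 = 275.9827

275.9827 units


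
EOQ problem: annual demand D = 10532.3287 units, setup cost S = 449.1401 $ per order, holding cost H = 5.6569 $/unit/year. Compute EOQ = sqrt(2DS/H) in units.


2*D*S = 2 * 10532.3287 * 449.1401 = 9460982.3311
2*D*S/H = 1672467.6645
EOQ = sqrt(1672467.6645) = 1293.2392

1293.2392 units


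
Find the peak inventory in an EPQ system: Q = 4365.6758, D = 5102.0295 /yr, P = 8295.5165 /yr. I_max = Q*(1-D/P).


D/P = 0.6150
1 - D/P = 0.3850
I_max = 4365.6758 * 0.3850 = 1680.6342

1680.6342 units


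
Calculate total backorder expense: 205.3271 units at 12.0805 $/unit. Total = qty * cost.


Total = 205.3271 * 12.0805 = 2480.4540

2480.4540 $


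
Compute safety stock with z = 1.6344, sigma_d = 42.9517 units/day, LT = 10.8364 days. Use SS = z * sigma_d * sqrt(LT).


sqrt(LT) = sqrt(10.8364) = 3.2919
SS = 1.6344 * 42.9517 * 3.2919 = 231.0900

231.0900 units


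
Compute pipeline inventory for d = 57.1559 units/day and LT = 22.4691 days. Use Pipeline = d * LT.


Pipeline = 57.1559 * 22.4691 = 1284.2416

1284.2416 units


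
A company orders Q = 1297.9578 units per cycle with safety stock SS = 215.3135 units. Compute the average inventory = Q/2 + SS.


Q/2 = 648.9789
Avg = 648.9789 + 215.3135 = 864.2924

864.2924 units


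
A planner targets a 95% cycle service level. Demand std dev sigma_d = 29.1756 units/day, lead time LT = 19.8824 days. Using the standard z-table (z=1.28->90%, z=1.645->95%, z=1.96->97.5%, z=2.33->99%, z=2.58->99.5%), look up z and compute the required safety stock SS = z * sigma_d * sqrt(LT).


From the table, SL = 95% corresponds to z = 1.645
sqrt(LT) = sqrt(19.8824) = 4.4590
SS = 1.645 * 29.1756 * 4.4590 = 214.0031

214.0031 units


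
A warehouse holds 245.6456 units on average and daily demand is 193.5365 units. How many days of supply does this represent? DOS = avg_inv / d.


DOS = 245.6456 / 193.5365 = 1.2692

1.2692 days


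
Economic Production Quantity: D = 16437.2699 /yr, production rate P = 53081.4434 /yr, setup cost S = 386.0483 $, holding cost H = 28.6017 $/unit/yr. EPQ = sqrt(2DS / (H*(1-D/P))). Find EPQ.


1 - D/P = 1 - 0.3097 = 0.6903
H*(1-D/P) = 19.7449
2DS = 12691160.2031
EPQ = sqrt(642757.6767) = 801.7217

801.7217 units


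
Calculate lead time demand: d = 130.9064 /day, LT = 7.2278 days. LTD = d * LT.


LTD = 130.9064 * 7.2278 = 946.1653

946.1653 units


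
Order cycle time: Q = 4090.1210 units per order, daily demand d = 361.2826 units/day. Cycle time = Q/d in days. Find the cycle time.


Cycle = 4090.1210 / 361.2826 = 11.3211

11.3211 days


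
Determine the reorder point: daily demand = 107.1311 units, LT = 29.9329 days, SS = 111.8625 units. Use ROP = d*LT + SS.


d*LT = 107.1311 * 29.9329 = 3206.7445
ROP = 3206.7445 + 111.8625 = 3318.6070

3318.6070 units


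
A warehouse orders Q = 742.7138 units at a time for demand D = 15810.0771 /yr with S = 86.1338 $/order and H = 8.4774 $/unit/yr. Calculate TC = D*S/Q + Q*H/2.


Ordering cost = D*S/Q = 1833.5219
Holding cost = Q*H/2 = 3148.1410
TC = 1833.5219 + 3148.1410 = 4981.6629

4981.6629 $/yr


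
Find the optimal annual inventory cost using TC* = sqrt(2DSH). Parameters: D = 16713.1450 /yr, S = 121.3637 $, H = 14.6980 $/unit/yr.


2*D*S*H = 59625938.5291
TC* = sqrt(59625938.5291) = 7721.7834

7721.7834 $/yr


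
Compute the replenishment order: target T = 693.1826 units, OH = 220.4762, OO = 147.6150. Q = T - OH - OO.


Inventory position = OH + OO = 220.4762 + 147.6150 = 368.0912
Q = 693.1826 - 368.0912 = 325.0914

325.0914 units


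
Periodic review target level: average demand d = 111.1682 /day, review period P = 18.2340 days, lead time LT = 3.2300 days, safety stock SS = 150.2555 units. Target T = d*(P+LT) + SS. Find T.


P + LT = 21.4640
d*(P+LT) = 111.1682 * 21.4640 = 2386.1142
T = 2386.1142 + 150.2555 = 2536.3697

2536.3697 units


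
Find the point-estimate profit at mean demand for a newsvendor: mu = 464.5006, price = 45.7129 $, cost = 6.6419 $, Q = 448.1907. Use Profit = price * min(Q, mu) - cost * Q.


Sales at mu = min(448.1907, 464.5006) = 448.1907
Revenue = 45.7129 * 448.1907 = 20488.0967
Total cost = 6.6419 * 448.1907 = 2976.8378
Profit = 20488.0967 - 2976.8378 = 17511.2588

17511.2588 $


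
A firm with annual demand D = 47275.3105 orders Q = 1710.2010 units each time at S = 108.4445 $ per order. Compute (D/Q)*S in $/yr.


Number of orders = D/Q = 27.6431
Cost = 27.6431 * 108.4445 = 2997.7455

2997.7455 $/yr


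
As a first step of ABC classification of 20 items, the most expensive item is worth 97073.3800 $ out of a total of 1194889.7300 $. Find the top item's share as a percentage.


Top item = 97073.3800
Total = 1194889.7300
Percentage = 97073.3800 / 1194889.7300 * 100 = 8.1240

8.1240%


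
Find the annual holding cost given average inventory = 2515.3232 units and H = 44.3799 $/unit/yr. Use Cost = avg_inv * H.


Cost = 2515.3232 * 44.3799 = 111629.7921

111629.7921 $/yr


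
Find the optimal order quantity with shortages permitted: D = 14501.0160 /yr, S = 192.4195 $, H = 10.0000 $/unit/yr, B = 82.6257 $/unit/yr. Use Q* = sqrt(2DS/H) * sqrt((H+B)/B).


sqrt(2DS/H) = 747.0312
sqrt((H+B)/B) = 1.0588
Q* = 747.0312 * 1.0588 = 790.9462

790.9462 units


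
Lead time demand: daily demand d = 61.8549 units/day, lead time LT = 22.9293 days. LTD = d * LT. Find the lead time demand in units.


LTD = 61.8549 * 22.9293 = 1418.2896

1418.2896 units


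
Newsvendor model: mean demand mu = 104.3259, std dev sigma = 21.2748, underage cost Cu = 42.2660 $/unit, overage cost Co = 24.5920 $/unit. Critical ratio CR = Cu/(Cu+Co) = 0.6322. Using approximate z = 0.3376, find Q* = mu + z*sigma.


CR = Cu/(Cu+Co) = 42.2660/(42.2660+24.5920) = 0.6322
z = 0.3376
Q* = 104.3259 + 0.3376 * 21.2748 = 111.5083

111.5083 units


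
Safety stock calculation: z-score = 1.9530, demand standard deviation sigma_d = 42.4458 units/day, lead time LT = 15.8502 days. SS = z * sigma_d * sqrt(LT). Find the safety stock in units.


sqrt(LT) = sqrt(15.8502) = 3.9812
SS = 1.9530 * 42.4458 * 3.9812 = 330.0307

330.0307 units


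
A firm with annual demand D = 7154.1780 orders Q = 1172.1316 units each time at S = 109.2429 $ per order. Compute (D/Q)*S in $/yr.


Number of orders = D/Q = 6.1036
Cost = 6.1036 * 109.2429 = 666.7708

666.7708 $/yr


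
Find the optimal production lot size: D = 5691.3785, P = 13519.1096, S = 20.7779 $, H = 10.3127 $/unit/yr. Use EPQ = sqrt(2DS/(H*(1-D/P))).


1 - D/P = 1 - 0.4210 = 0.5790
H*(1-D/P) = 5.9712
2DS = 236509.7867
EPQ = sqrt(39608.5481) = 199.0190

199.0190 units


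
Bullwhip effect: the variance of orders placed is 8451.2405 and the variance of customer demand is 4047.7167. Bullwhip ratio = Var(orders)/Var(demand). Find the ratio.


BW = 8451.2405 / 4047.7167 = 2.0879

2.0879


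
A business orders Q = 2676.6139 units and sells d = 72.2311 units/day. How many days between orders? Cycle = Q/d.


Cycle = 2676.6139 / 72.2311 = 37.0563

37.0563 days


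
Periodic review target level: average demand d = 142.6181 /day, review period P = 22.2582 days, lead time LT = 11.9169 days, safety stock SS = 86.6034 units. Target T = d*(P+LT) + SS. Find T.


P + LT = 34.1751
d*(P+LT) = 142.6181 * 34.1751 = 4873.9878
T = 4873.9878 + 86.6034 = 4960.5912

4960.5912 units
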